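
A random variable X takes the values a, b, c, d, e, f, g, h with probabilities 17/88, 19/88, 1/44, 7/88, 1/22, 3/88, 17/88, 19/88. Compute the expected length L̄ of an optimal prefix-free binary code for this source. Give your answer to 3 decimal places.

2.716 bits/symbol

Repeatedly combine the two least-probable nodes; the expected code length is the sum of the merged weights.
merge 1/44 + 3/88 → 5/88
merge 1/22 + 5/88 → 9/88
merge 7/88 + 9/88 → 2/11
merge 2/11 + 17/88 → 3/8
merge 17/88 + 19/88 → 9/22
merge 19/88 + 3/8 → 13/22
merge 9/22 + 13/22 → 1
L = 5/88 + 9/88 + 2/11 + 3/8 + 9/22 + 13/22 + 1 = 239/88 ≈ 2.716 bits/symbol.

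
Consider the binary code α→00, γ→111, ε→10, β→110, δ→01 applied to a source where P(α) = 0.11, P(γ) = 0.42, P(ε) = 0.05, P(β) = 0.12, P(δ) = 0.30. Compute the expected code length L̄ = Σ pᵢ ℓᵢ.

2.54 bits/symbol

L̄ = Σ pᵢ·ℓᵢ = 0.11·2 + 0.42·3 + 0.05·2 + 0.12·3 + 0.30·2 = 2.54 bits/symbol.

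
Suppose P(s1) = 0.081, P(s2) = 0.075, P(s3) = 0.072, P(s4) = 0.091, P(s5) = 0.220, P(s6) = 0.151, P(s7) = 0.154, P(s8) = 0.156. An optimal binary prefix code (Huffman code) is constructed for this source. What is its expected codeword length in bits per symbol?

Repeatedly combine the two least-probable nodes; the expected code length is the sum of the merged weights.
merge 9/125 + 3/40 → 147/1000
merge 81/1000 + 91/1000 → 43/250
merge 147/1000 + 151/1000 → 149/500
merge 77/500 + 39/250 → 31/100
merge 43/250 + 11/50 → 49/125
merge 149/500 + 31/100 → 76/125
merge 49/125 + 76/125 → 1
L = 147/1000 + 43/250 + 149/500 + 31/100 + 49/125 + 76/125 + 1 = 2927/1000 = 2.927 bits/symbol.

2.927 bits/symbol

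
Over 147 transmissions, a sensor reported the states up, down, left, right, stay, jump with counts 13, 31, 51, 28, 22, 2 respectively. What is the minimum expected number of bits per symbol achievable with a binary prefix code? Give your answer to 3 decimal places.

2.354 bits/symbol

Probabilities are the counts divided by 147.
Repeatedly combine the two least-probable nodes; the expected code length is the sum of the merged weights.
merge 2/147 + 13/147 → 5/49
merge 5/49 + 22/147 → 37/147
merge 4/21 + 31/147 → 59/147
merge 37/147 + 17/49 → 88/147
merge 59/147 + 88/147 → 1
L = 5/49 + 37/147 + 59/147 + 88/147 + 1 = 346/147 ≈ 2.354 bits/symbol.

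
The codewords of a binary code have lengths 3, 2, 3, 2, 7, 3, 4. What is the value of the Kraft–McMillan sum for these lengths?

0.9453125

With common denominator 2^7 = 128: Σ 2^(−ℓᵢ) = 16/128 + 32/128 + 16/128 + 32/128 + 1/128 + 16/128 + 8/128 = 121/128 = 0.9453125.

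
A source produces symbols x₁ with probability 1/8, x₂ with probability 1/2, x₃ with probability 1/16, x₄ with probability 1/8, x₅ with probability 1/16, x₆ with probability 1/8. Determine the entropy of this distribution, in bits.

Each probability is a power of 1/2, so log₂(1/p) is an integer.
H = Σ p·log₂(1/p) = 1/8·3 + 1/2·1 + 1/16·4 + 1/8·3 + 1/16·4 + 1/8·3 = 2.125 bits.

2.125 bits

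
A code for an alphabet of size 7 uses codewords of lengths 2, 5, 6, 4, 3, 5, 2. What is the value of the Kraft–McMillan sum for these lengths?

With common denominator 2^6 = 64: Σ 2^(−ℓᵢ) = 16/64 + 2/64 + 1/64 + 4/64 + 8/64 + 2/64 + 16/64 = 49/64 = 0.765625.

0.765625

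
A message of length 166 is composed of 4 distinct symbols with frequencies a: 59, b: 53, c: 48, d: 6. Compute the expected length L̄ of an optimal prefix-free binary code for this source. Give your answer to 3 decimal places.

Probabilities are the counts divided by 166.
Repeatedly combine the two least-probable nodes; the expected code length is the sum of the merged weights.
merge 3/83 + 24/83 → 27/83
merge 53/166 + 27/83 → 107/166
merge 59/166 + 107/166 → 1
L = 27/83 + 107/166 + 1 = 327/166 ≈ 1.970 bits/symbol.

1.970 bits/symbol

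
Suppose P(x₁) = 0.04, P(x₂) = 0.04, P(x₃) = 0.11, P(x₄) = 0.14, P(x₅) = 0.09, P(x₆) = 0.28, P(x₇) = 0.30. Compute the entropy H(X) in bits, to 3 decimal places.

H = −Σ pᵢ log₂ pᵢ.
−0.04·log₂(0.04) = 0.1858
−0.04·log₂(0.04) = 0.1858
−0.11·log₂(0.11) = 0.3503
−0.14·log₂(0.14) = 0.3971
−0.09·log₂(0.09) = 0.3127
−0.28·log₂(0.28) = 0.5142
−0.30·log₂(0.30) = 0.5211
Sum ≈ 2.4669 → 2.467 bits.

2.467 bits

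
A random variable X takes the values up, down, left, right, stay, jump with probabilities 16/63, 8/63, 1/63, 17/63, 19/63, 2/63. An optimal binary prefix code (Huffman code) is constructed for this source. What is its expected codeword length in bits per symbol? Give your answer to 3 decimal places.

Repeatedly combine the two least-probable nodes; the expected code length is the sum of the merged weights.
merge 1/63 + 2/63 → 1/21
merge 1/21 + 8/63 → 11/63
merge 11/63 + 16/63 → 3/7
merge 17/63 + 19/63 → 4/7
merge 3/7 + 4/7 → 1
L = 1/21 + 11/63 + 3/7 + 4/7 + 1 = 20/9 ≈ 2.222 bits/symbol.

2.222 bits/symbol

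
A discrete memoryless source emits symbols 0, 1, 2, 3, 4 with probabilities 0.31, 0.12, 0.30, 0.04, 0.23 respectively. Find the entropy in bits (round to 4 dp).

H = −Σ pᵢ log₂ pᵢ.
−0.31·log₂(0.31) = 0.5238
−0.12·log₂(0.12) = 0.3671
−0.30·log₂(0.30) = 0.5211
−0.04·log₂(0.04) = 0.1858
−0.23·log₂(0.23) = 0.4877
Sum ≈ 2.0854 → 2.0854 bits.

2.0854 bits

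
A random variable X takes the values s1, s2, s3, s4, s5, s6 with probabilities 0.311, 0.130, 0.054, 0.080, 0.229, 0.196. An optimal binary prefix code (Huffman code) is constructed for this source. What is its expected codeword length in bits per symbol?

Repeatedly combine the two least-probable nodes; the expected code length is the sum of the merged weights.
merge 27/500 + 2/25 → 67/500
merge 13/100 + 67/500 → 33/125
merge 49/250 + 229/1000 → 17/40
merge 33/125 + 311/1000 → 23/40
merge 17/40 + 23/40 → 1
L = 67/500 + 33/125 + 17/40 + 23/40 + 1 = 1199/500 = 2.398 bits/symbol.

2.398 bits/symbol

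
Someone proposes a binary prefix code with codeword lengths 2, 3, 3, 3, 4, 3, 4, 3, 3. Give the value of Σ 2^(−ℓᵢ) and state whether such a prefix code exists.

1.125; no

With common denominator 2^4 = 16: Σ 2^(−ℓᵢ) = 4/16 + 2/16 + 2/16 + 2/16 + 1/16 + 2/16 + 1/16 + 2/16 + 2/16 = 18/16 = 1.125.
Kraft's inequality requires Σ ≤ 1; here Σ = 1.125 > 1, so no such prefix code exists.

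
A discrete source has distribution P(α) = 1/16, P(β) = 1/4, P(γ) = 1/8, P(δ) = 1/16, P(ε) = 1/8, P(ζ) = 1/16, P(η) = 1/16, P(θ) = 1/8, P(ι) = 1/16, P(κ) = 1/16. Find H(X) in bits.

Each probability is a power of 1/2, so log₂(1/p) is an integer.
H = Σ p·log₂(1/p) = 1/16·4 + 1/4·2 + 1/8·3 + 1/16·4 + 1/8·3 + 1/16·4 + 1/16·4 + 1/8·3 + 1/16·4 + 1/16·4 = 3.125 bits.

3.125 bits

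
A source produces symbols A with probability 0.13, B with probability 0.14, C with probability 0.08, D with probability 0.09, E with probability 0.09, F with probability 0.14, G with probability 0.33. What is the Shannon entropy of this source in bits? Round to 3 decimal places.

2.622 bits

H = −Σ pᵢ log₂ pᵢ.
−0.13·log₂(0.13) = 0.3826
−0.14·log₂(0.14) = 0.3971
−0.08·log₂(0.08) = 0.2915
−0.09·log₂(0.09) = 0.3127
−0.09·log₂(0.09) = 0.3127
−0.14·log₂(0.14) = 0.3971
−0.33·log₂(0.33) = 0.5278
Sum ≈ 2.6215 → 2.622 bits.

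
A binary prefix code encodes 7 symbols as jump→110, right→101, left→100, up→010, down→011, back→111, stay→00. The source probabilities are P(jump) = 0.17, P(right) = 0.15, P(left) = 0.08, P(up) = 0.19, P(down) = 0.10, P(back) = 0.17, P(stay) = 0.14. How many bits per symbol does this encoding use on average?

2.86 bits/symbol

L̄ = Σ pᵢ·ℓᵢ = 0.17·3 + 0.15·3 + 0.08·3 + 0.19·3 + 0.10·3 + 0.17·3 + 0.14·2 = 2.86 bits/symbol.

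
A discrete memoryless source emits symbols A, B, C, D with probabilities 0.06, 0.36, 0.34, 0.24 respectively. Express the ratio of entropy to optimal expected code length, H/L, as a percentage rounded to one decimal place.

Entropy H = −Σ p log₂ p ≈ 1.7975 bits.
Huffman merges: 3/50+6/25→3/10; 3/10+17/50→16/25; 9/25+16/25→1. L = 97/50 ≈ 1.9400.
Efficiency = H/L = 1.7975/1.9400 = 92.7%.

92.7%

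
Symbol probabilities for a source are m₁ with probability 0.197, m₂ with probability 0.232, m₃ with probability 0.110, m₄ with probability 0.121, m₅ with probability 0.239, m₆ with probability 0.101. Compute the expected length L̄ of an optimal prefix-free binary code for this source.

2.529 bits/symbol

Repeatedly combine the two least-probable nodes; the expected code length is the sum of the merged weights.
merge 101/1000 + 11/100 → 211/1000
merge 121/1000 + 197/1000 → 159/500
merge 211/1000 + 29/125 → 443/1000
merge 239/1000 + 159/500 → 557/1000
merge 443/1000 + 557/1000 → 1
L = 211/1000 + 159/500 + 443/1000 + 557/1000 + 1 = 2529/1000 = 2.529 bits/symbol.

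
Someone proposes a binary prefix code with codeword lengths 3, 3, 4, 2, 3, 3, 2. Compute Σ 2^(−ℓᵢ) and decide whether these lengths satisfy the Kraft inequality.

1.0625; no

With common denominator 2^4 = 16: Σ 2^(−ℓᵢ) = 2/16 + 2/16 + 1/16 + 4/16 + 2/16 + 2/16 + 4/16 = 17/16 = 1.0625.
Kraft's inequality requires Σ ≤ 1; here Σ = 1.0625 > 1, so no such prefix code exists.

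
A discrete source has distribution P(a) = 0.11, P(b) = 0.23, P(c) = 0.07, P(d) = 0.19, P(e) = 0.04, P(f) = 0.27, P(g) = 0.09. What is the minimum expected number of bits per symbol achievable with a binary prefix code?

Repeatedly combine the two least-probable nodes; the expected code length is the sum of the merged weights.
merge 1/25 + 7/100 → 11/100
merge 9/100 + 11/100 → 1/5
merge 11/100 + 19/100 → 3/10
merge 1/5 + 23/100 → 43/100
merge 27/100 + 3/10 → 57/100
merge 43/100 + 57/100 → 1
L = 11/100 + 1/5 + 3/10 + 43/100 + 57/100 + 1 = 261/100 = 2.61 bits/symbol.

2.61 bits/symbol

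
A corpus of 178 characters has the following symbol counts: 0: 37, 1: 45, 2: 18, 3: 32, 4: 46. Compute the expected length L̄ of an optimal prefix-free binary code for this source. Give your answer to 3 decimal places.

2.281 bits/symbol

Probabilities are the counts divided by 178.
Repeatedly combine the two least-probable nodes; the expected code length is the sum of the merged weights.
merge 9/89 + 16/89 → 25/89
merge 37/178 + 45/178 → 41/89
merge 23/89 + 25/89 → 48/89
merge 41/89 + 48/89 → 1
L = 25/89 + 41/89 + 48/89 + 1 = 203/89 ≈ 2.281 bits/symbol.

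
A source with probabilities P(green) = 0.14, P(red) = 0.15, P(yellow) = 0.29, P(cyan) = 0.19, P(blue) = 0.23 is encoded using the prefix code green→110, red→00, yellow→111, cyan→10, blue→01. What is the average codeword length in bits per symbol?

L̄ = Σ pᵢ·ℓᵢ = 0.14·3 + 0.15·2 + 0.29·3 + 0.19·2 + 0.23·2 = 2.43 bits/symbol.

2.43 bits/symbol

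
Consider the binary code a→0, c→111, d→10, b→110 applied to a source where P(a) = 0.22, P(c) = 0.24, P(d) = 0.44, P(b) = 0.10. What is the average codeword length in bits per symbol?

L̄ = Σ pᵢ·ℓᵢ = 0.22·1 + 0.24·3 + 0.44·2 + 0.10·3 = 2.12 bits/symbol.

2.12 bits/symbol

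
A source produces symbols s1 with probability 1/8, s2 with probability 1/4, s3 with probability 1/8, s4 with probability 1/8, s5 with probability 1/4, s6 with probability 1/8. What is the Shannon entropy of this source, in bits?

2.5 bits

Each probability is a power of 1/2, so log₂(1/p) is an integer.
H = Σ p·log₂(1/p) = 1/8·3 + 1/4·2 + 1/8·3 + 1/8·3 + 1/4·2 + 1/8·3 = 2.5 bits.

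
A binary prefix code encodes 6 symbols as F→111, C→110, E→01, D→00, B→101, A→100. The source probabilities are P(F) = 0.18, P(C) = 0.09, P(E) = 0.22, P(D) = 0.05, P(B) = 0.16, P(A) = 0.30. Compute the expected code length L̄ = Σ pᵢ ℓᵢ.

2.73 bits/symbol

L̄ = Σ pᵢ·ℓᵢ = 0.18·3 + 0.09·3 + 0.22·2 + 0.05·2 + 0.16·3 + 0.30·3 = 2.73 bits/symbol.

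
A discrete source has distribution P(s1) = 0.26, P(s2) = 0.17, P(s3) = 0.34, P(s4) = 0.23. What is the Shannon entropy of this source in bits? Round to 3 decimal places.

H = −Σ pᵢ log₂ pᵢ.
−0.26·log₂(0.26) = 0.5053
−0.17·log₂(0.17) = 0.4346
−0.34·log₂(0.34) = 0.5292
−0.23·log₂(0.23) = 0.4877
Sum ≈ 1.9567 → 1.957 bits.

1.957 bits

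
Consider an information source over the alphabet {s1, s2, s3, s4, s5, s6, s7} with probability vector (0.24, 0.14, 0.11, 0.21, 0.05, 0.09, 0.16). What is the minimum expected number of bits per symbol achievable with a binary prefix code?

2.69 bits/symbol

Repeatedly combine the two least-probable nodes; the expected code length is the sum of the merged weights.
merge 1/20 + 9/100 → 7/50
merge 11/100 + 7/50 → 1/4
merge 7/50 + 4/25 → 3/10
merge 21/100 + 6/25 → 9/20
merge 1/4 + 3/10 → 11/20
merge 9/20 + 11/20 → 1
L = 7/50 + 1/4 + 3/10 + 9/20 + 11/20 + 1 = 269/100 = 2.69 bits/symbol.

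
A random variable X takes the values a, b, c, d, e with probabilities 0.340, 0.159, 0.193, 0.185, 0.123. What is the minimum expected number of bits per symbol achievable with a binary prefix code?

Repeatedly combine the two least-probable nodes; the expected code length is the sum of the merged weights.
merge 123/1000 + 159/1000 → 141/500
merge 37/200 + 193/1000 → 189/500
merge 141/500 + 17/50 → 311/500
merge 189/500 + 311/500 → 1
L = 141/500 + 189/500 + 311/500 + 1 = 1141/500 = 2.282 bits/symbol.

2.282 bits/symbol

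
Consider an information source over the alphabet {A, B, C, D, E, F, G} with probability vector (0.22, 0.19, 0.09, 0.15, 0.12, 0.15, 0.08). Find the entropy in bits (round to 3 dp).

2.728 bits

H = −Σ pᵢ log₂ pᵢ.
−0.22·log₂(0.22) = 0.4806
−0.19·log₂(0.19) = 0.4552
−0.09·log₂(0.09) = 0.3127
−0.15·log₂(0.15) = 0.4105
−0.12·log₂(0.12) = 0.3671
−0.15·log₂(0.15) = 0.4105
−0.08·log₂(0.08) = 0.2915
Sum ≈ 2.7281 → 2.728 bits.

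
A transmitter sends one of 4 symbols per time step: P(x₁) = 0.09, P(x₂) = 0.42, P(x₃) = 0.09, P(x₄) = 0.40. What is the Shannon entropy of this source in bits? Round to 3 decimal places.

H = −Σ pᵢ log₂ pᵢ.
−0.09·log₂(0.09) = 0.3127
−0.42·log₂(0.42) = 0.5256
−0.09·log₂(0.09) = 0.3127
−0.40·log₂(0.40) = 0.5288
Sum ≈ 1.6797 → 1.680 bits.

1.680 bits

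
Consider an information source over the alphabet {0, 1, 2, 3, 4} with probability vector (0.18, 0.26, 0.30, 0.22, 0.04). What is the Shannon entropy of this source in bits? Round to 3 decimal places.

H = −Σ pᵢ log₂ pᵢ.
−0.18·log₂(0.18) = 0.4453
−0.26·log₂(0.26) = 0.5053
−0.30·log₂(0.30) = 0.5211
−0.22·log₂(0.22) = 0.4806
−0.04·log₂(0.04) = 0.1858
Sum ≈ 2.1380 → 2.138 bits.

2.138 bits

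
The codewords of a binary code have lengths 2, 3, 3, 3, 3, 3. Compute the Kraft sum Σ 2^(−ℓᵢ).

With common denominator 2^3 = 8: Σ 2^(−ℓᵢ) = 2/8 + 1/8 + 1/8 + 1/8 + 1/8 + 1/8 = 7/8 = 0.875.

0.875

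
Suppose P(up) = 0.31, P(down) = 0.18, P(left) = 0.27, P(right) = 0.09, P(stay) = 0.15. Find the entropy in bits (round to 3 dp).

H = −Σ pᵢ log₂ pᵢ.
−0.31·log₂(0.31) = 0.5238
−0.18·log₂(0.18) = 0.4453
−0.27·log₂(0.27) = 0.5100
−0.09·log₂(0.09) = 0.3127
−0.15·log₂(0.15) = 0.4105
Sum ≈ 2.2023 → 2.202 bits.

2.202 bits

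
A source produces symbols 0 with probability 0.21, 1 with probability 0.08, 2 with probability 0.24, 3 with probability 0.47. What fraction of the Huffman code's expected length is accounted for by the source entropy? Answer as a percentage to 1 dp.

97.3%

Entropy H = −Σ p log₂ p ≈ 1.7704 bits.
Huffman merges: 2/25+21/100→29/100; 6/25+29/100→53/100; 47/100+53/100→1. L = 91/50 ≈ 1.8200.
Efficiency = H/L = 1.7704/1.8200 = 97.3%.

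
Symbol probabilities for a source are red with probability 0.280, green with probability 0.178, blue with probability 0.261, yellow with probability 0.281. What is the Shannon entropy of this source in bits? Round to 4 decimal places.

1.9778 bits

H = −Σ pᵢ log₂ pᵢ.
−0.280·log₂(0.280) = 0.5142
−0.178·log₂(0.178) = 0.4432
−0.261·log₂(0.261) = 0.5058
−0.281·log₂(0.281) = 0.5146
Sum ≈ 1.9778 → 1.9778 bits.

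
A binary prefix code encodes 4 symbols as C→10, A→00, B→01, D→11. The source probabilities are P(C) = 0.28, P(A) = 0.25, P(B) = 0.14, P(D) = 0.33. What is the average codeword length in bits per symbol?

L̄ = Σ pᵢ·ℓᵢ = 0.28·2 + 0.25·2 + 0.14·2 + 0.33·2 = 2 bits/symbol.

2 bits/symbol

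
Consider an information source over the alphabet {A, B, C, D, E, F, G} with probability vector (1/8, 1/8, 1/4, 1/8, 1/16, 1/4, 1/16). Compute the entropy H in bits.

2.625 bits

Each probability is a power of 1/2, so log₂(1/p) is an integer.
H = Σ p·log₂(1/p) = 1/8·3 + 1/8·3 + 1/4·2 + 1/8·3 + 1/16·4 + 1/4·2 + 1/16·4 = 2.625 bits.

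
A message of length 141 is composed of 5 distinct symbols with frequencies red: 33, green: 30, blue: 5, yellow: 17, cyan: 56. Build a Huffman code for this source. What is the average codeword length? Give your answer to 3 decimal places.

2.128 bits/symbol

Probabilities are the counts divided by 141.
Repeatedly combine the two least-probable nodes; the expected code length is the sum of the merged weights.
merge 5/141 + 17/141 → 22/141
merge 22/141 + 10/47 → 52/141
merge 11/47 + 52/141 → 85/141
merge 56/141 + 85/141 → 1
L = 22/141 + 52/141 + 85/141 + 1 = 100/47 ≈ 2.128 bits/symbol.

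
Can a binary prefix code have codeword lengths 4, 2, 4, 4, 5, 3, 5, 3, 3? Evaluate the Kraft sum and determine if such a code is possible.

With common denominator 2^5 = 32: Σ 2^(−ℓᵢ) = 2/32 + 8/32 + 2/32 + 2/32 + 1/32 + 4/32 + 1/32 + 4/32 + 4/32 = 28/32 = 0.875.
Kraft's inequality requires Σ ≤ 1; here Σ = 0.875 ≤ 1, so such a prefix code exists.

0.875; yes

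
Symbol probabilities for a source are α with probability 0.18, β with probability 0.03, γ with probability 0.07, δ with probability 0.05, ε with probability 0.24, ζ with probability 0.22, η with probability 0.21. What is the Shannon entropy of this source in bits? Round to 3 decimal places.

2.529 bits

H = −Σ pᵢ log₂ pᵢ.
−0.18·log₂(0.18) = 0.4453
−0.03·log₂(0.03) = 0.1518
−0.07·log₂(0.07) = 0.2686
−0.05·log₂(0.05) = 0.2161
−0.24·log₂(0.24) = 0.4941
−0.22·log₂(0.22) = 0.4806
−0.21·log₂(0.21) = 0.4728
Sum ≈ 2.5293 → 2.529 bits.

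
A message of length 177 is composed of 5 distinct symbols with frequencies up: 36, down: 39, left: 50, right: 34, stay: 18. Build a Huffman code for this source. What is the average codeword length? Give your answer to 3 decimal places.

2.294 bits/symbol

Probabilities are the counts divided by 177.
Repeatedly combine the two least-probable nodes; the expected code length is the sum of the merged weights.
merge 6/59 + 34/177 → 52/177
merge 12/59 + 13/59 → 25/59
merge 50/177 + 52/177 → 34/59
merge 25/59 + 34/59 → 1
L = 52/177 + 25/59 + 34/59 + 1 = 406/177 ≈ 2.294 bits/symbol.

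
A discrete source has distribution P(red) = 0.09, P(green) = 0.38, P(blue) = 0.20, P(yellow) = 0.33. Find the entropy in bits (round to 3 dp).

H = −Σ pᵢ log₂ pᵢ.
−0.09·log₂(0.09) = 0.3127
−0.38·log₂(0.38) = 0.5305
−0.20·log₂(0.20) = 0.4644
−0.33·log₂(0.33) = 0.5278
Sum ≈ 1.8353 → 1.835 bits.

1.835 bits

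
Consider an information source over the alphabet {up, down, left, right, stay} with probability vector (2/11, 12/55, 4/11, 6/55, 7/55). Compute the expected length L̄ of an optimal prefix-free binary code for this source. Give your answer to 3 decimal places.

2.236 bits/symbol

Repeatedly combine the two least-probable nodes; the expected code length is the sum of the merged weights.
merge 6/55 + 7/55 → 13/55
merge 2/11 + 12/55 → 2/5
merge 13/55 + 4/11 → 3/5
merge 2/5 + 3/5 → 1
L = 13/55 + 2/5 + 3/5 + 1 = 123/55 ≈ 2.236 bits/symbol.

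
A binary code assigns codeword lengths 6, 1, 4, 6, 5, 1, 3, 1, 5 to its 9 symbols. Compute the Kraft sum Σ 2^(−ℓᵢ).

1.78125

With common denominator 2^6 = 64: Σ 2^(−ℓᵢ) = 1/64 + 32/64 + 4/64 + 1/64 + 2/64 + 32/64 + 8/64 + 32/64 + 2/64 = 114/64 = 1.78125.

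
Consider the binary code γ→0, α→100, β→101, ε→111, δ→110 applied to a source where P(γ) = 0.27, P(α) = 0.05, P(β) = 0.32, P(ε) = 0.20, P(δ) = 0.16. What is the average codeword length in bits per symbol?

L̄ = Σ pᵢ·ℓᵢ = 0.27·1 + 0.05·3 + 0.32·3 + 0.20·3 + 0.16·3 = 2.46 bits/symbol.

2.46 bits/symbol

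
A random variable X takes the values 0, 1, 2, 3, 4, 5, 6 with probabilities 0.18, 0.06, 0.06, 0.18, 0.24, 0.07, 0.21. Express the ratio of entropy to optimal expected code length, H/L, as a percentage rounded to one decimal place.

97.9%

Entropy H = −Σ p log₂ p ≈ 2.6132 bits.
Huffman merges: 3/50+3/50→3/25; 7/100+3/25→19/100; 9/50+9/50→9/25; 19/100+21/100→2/5; 6/25+9/25→3/5; 2/5+3/5→1. L = 267/100 ≈ 2.6700.
Efficiency = H/L = 2.6132/2.6700 = 97.9%.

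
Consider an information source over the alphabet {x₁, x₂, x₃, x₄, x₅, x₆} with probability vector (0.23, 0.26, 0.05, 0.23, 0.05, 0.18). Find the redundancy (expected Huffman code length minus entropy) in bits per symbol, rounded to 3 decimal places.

Entropy H = −Σ p log₂ p ≈ 2.3581 bits.
Huffman merges: 1/20+1/20→1/10; 1/10+9/50→7/25; 23/100+23/100→23/50; 13/50+7/25→27/50; 23/50+27/50→1. L = 119/50 ≈ 2.3800.
L − H = 2.3800 − 2.3581 = 0.022 bits.

0.022 bits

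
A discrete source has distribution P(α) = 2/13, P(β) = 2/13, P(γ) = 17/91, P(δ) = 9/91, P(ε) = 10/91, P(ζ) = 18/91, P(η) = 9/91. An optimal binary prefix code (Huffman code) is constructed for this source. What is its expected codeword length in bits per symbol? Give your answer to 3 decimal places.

2.802 bits/symbol

Repeatedly combine the two least-probable nodes; the expected code length is the sum of the merged weights.
merge 9/91 + 9/91 → 18/91
merge 10/91 + 2/13 → 24/91
merge 2/13 + 17/91 → 31/91
merge 18/91 + 18/91 → 36/91
merge 24/91 + 31/91 → 55/91
merge 36/91 + 55/91 → 1
L = 18/91 + 24/91 + 31/91 + 36/91 + 55/91 + 1 = 255/91 ≈ 2.802 bits/symbol.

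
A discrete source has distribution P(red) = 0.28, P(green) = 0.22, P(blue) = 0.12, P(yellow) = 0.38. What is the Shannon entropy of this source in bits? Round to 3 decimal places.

H = −Σ pᵢ log₂ pᵢ.
−0.28·log₂(0.28) = 0.5142
−0.22·log₂(0.22) = 0.4806
−0.12·log₂(0.12) = 0.3671
−0.38·log₂(0.38) = 0.5305
Sum ≈ 1.8923 → 1.892 bits.

1.892 bits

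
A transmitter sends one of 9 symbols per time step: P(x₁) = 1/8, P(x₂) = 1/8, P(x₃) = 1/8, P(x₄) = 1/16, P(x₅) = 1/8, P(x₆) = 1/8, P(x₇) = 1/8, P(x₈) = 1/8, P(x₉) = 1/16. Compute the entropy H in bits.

Each probability is a power of 1/2, so log₂(1/p) is an integer.
H = Σ p·log₂(1/p) = 1/8·3 + 1/8·3 + 1/8·3 + 1/16·4 + 1/8·3 + 1/8·3 + 1/8·3 + 1/8·3 + 1/16·4 = 3.125 bits.

3.125 bits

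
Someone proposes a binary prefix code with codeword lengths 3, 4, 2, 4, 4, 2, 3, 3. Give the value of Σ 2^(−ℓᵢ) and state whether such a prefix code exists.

With common denominator 2^4 = 16: Σ 2^(−ℓᵢ) = 2/16 + 1/16 + 4/16 + 1/16 + 1/16 + 4/16 + 2/16 + 2/16 = 17/16 = 1.0625.
Kraft's inequality requires Σ ≤ 1; here Σ = 1.0625 > 1, so no such prefix code exists.

1.0625; no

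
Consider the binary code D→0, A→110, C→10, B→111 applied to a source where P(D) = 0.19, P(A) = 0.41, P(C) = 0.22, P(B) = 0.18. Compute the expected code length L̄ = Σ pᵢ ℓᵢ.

2.4 bits/symbol

L̄ = Σ pᵢ·ℓᵢ = 0.19·1 + 0.41·3 + 0.22·2 + 0.18·3 = 2.4 bits/symbol.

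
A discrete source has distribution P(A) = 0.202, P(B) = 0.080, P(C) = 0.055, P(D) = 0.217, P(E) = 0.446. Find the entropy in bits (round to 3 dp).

1.986 bits

H = −Σ pᵢ log₂ pᵢ.
−0.202·log₂(0.202) = 0.4661
−0.080·log₂(0.080) = 0.2915
−0.055·log₂(0.055) = 0.2301
−0.217·log₂(0.217) = 0.4783
−0.446·log₂(0.446) = 0.5195
Sum ≈ 1.9856 → 1.986 bits.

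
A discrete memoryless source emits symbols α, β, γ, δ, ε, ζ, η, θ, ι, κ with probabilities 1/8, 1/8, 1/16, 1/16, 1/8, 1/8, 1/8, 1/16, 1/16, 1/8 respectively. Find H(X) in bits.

Each probability is a power of 1/2, so log₂(1/p) is an integer.
H = Σ p·log₂(1/p) = 1/8·3 + 1/8·3 + 1/16·4 + 1/16·4 + 1/8·3 + 1/8·3 + 1/8·3 + 1/16·4 + 1/16·4 + 1/8·3 = 3.25 bits.

3.25 bits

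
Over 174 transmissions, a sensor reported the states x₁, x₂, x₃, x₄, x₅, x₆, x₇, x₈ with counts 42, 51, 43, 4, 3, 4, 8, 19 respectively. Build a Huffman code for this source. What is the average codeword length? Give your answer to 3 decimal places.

2.431 bits/symbol

Probabilities are the counts divided by 174.
Repeatedly combine the two least-probable nodes; the expected code length is the sum of the merged weights.
merge 1/58 + 2/87 → 7/174
merge 2/87 + 7/174 → 11/174
merge 4/87 + 11/174 → 19/174
merge 19/174 + 19/174 → 19/87
merge 19/87 + 7/29 → 40/87
merge 43/174 + 17/58 → 47/87
merge 40/87 + 47/87 → 1
L = 7/174 + 11/174 + 19/174 + 19/87 + 40/87 + 47/87 + 1 = 141/58 ≈ 2.431 bits/symbol.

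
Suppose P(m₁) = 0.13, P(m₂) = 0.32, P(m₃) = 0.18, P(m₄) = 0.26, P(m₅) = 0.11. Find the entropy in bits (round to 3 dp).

2.210 bits

H = −Σ pᵢ log₂ pᵢ.
−0.13·log₂(0.13) = 0.3826
−0.32·log₂(0.32) = 0.5260
−0.18·log₂(0.18) = 0.4453
−0.26·log₂(0.26) = 0.5053
−0.11·log₂(0.11) = 0.3503
Sum ≈ 2.2096 → 2.210 bits.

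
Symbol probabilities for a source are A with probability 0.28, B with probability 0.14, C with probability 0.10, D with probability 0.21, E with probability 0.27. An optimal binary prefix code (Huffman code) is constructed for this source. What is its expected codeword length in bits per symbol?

2.24 bits/symbol

Repeatedly combine the two least-probable nodes; the expected code length is the sum of the merged weights.
merge 1/10 + 7/50 → 6/25
merge 21/100 + 6/25 → 9/20
merge 27/100 + 7/25 → 11/20
merge 9/20 + 11/20 → 1
L = 6/25 + 9/20 + 11/20 + 1 = 56/25 = 2.24 bits/symbol.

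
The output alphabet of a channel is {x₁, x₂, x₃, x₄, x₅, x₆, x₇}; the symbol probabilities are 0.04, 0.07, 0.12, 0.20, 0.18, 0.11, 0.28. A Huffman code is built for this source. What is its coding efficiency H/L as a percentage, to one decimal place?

98.7%

Entropy H = −Σ p log₂ p ≈ 2.5956 bits.
Huffman merges: 1/25+7/100→11/100; 11/100+11/100→11/50; 3/25+9/50→3/10; 1/5+11/50→21/50; 7/25+3/10→29/50; 21/50+29/50→1. L = 263/100 ≈ 2.6300.
Efficiency = H/L = 2.5956/2.6300 = 98.7%.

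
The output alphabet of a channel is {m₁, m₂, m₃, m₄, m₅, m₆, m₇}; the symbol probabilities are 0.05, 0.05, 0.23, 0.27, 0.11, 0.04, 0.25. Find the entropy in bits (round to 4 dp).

H = −Σ pᵢ log₂ pᵢ.
−0.05·log₂(0.05) = 0.2161
−0.05·log₂(0.05) = 0.2161
−0.23·log₂(0.23) = 0.4877
−0.27·log₂(0.27) = 0.5100
−0.11·log₂(0.11) = 0.3503
−0.04·log₂(0.04) = 0.1858
−0.25·log₂(0.25) = 0.5000
Sum ≈ 2.4659 → 2.4659 bits.

2.4659 bits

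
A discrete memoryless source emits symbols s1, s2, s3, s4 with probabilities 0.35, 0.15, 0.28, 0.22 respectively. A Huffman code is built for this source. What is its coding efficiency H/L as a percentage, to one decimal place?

Entropy H = −Σ p log₂ p ≈ 1.9354 bits.
Huffman merges: 3/20+11/50→37/100; 7/25+7/20→63/100; 37/100+63/100→1. L = 2 ≈ 2.0000.
Efficiency = H/L = 1.9354/2.0000 = 96.8%.

96.8%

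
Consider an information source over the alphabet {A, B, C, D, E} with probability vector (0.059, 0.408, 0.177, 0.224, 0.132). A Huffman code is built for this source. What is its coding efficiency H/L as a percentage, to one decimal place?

Entropy H = −Σ p log₂ p ≈ 2.0799 bits.
Huffman merges: 59/1000+33/250→191/1000; 177/1000+191/1000→46/125; 28/125+46/125→74/125; 51/125+74/125→1. L = 2151/1000 ≈ 2.1510.
Efficiency = H/L = 2.0799/2.1510 = 96.7%.

96.7%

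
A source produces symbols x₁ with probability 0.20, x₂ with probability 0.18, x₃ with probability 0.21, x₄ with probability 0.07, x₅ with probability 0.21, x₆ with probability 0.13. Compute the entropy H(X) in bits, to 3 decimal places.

H = −Σ pᵢ log₂ pᵢ.
−0.20·log₂(0.20) = 0.4644
−0.18·log₂(0.18) = 0.4453
−0.21·log₂(0.21) = 0.4728
−0.07·log₂(0.07) = 0.2686
−0.21·log₂(0.21) = 0.4728
−0.13·log₂(0.13) = 0.3826
Sum ≈ 2.5065 → 2.507 bits.

2.507 bits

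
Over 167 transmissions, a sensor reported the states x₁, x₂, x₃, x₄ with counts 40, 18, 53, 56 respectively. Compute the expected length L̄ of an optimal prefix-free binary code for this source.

2 bits/symbol

Probabilities are the counts divided by 167.
Repeatedly combine the two least-probable nodes; the expected code length is the sum of the merged weights.
merge 18/167 + 40/167 → 58/167
merge 53/167 + 56/167 → 109/167
merge 58/167 + 109/167 → 1
L = 58/167 + 109/167 + 1 = 2 bits/symbol.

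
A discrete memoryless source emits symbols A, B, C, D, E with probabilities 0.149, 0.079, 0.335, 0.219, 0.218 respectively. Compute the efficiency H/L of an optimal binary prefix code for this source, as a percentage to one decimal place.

98.1%

Entropy H = −Σ p log₂ p ≈ 2.1860 bits.
Huffman merges: 79/1000+149/1000→57/250; 109/500+219/1000→437/1000; 57/250+67/200→563/1000; 437/1000+563/1000→1. L = 557/250 ≈ 2.2280.
Efficiency = H/L = 2.1860/2.2280 = 98.1%.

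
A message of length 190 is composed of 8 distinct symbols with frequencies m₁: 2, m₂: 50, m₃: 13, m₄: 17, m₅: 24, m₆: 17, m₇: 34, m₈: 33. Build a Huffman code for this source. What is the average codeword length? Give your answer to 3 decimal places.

Probabilities are the counts divided by 190.
Repeatedly combine the two least-probable nodes; the expected code length is the sum of the merged weights.
merge 1/95 + 13/190 → 3/38
merge 3/38 + 17/190 → 16/95
merge 17/190 + 12/95 → 41/190
merge 16/95 + 33/190 → 13/38
merge 17/95 + 41/190 → 15/38
merge 5/19 + 13/38 → 23/38
merge 15/38 + 23/38 → 1
L = 3/38 + 16/95 + 41/190 + 13/38 + 15/38 + 23/38 + 1 = 533/190 ≈ 2.805 bits/symbol.

2.805 bits/symbol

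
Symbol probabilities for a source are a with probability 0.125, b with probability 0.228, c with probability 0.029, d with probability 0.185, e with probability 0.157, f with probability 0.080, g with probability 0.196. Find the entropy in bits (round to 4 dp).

2.6315 bits

H = −Σ pᵢ log₂ pᵢ.
−0.125·log₂(0.125) = 0.3750
−0.228·log₂(0.228) = 0.4863
−0.029·log₂(0.029) = 0.1481
−0.185·log₂(0.185) = 0.4504
−0.157·log₂(0.157) = 0.4194
−0.080·log₂(0.080) = 0.2915
−0.196·log₂(0.196) = 0.4608
Sum ≈ 2.6315 → 2.6315 bits.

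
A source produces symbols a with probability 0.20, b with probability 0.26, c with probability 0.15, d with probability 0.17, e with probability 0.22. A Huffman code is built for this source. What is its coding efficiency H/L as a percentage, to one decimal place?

Entropy H = −Σ p log₂ p ≈ 2.2954 bits.
Huffman merges: 3/20+17/100→8/25; 1/5+11/50→21/50; 13/50+8/25→29/50; 21/50+29/50→1. L = 58/25 ≈ 2.3200.
Efficiency = H/L = 2.2954/2.3200 = 98.9%.

98.9%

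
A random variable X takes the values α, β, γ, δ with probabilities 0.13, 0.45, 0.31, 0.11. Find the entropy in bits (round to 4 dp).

H = −Σ pᵢ log₂ pᵢ.
−0.13·log₂(0.13) = 0.3826
−0.45·log₂(0.45) = 0.5184
−0.31·log₂(0.31) = 0.5238
−0.11·log₂(0.11) = 0.3503
Sum ≈ 1.7751 → 1.7751 bits.

1.7751 bits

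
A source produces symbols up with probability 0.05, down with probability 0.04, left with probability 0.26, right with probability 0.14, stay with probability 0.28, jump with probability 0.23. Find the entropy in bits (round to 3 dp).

H = −Σ pᵢ log₂ pᵢ.
−0.05·log₂(0.05) = 0.2161
−0.04·log₂(0.04) = 0.1858
−0.26·log₂(0.26) = 0.5053
−0.14·log₂(0.14) = 0.3971
−0.28·log₂(0.28) = 0.5142
−0.23·log₂(0.23) = 0.4877
Sum ≈ 2.3061 → 2.306 bits.

2.306 bits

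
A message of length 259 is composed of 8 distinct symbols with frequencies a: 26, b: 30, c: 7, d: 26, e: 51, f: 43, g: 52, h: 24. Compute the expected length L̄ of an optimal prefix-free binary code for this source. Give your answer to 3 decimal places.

2.919 bits/symbol

Probabilities are the counts divided by 259.
Repeatedly combine the two least-probable nodes; the expected code length is the sum of the merged weights.
merge 1/37 + 24/259 → 31/259
merge 26/259 + 26/259 → 52/259
merge 30/259 + 31/259 → 61/259
merge 43/259 + 51/259 → 94/259
merge 52/259 + 52/259 → 104/259
merge 61/259 + 94/259 → 155/259
merge 104/259 + 155/259 → 1
L = 31/259 + 52/259 + 61/259 + 94/259 + 104/259 + 155/259 + 1 = 108/37 ≈ 2.919 bits/symbol.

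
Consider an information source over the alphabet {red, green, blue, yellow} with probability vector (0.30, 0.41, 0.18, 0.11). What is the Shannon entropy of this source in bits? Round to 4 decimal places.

1.8441 bits

H = −Σ pᵢ log₂ pᵢ.
−0.30·log₂(0.30) = 0.5211
−0.41·log₂(0.41) = 0.5274
−0.18·log₂(0.18) = 0.4453
−0.11·log₂(0.11) = 0.3503
Sum ≈ 1.8441 → 1.8441 bits.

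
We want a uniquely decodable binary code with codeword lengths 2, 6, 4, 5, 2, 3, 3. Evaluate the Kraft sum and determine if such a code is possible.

0.859375; yes

With common denominator 2^6 = 64: Σ 2^(−ℓᵢ) = 16/64 + 1/64 + 4/64 + 2/64 + 16/64 + 8/64 + 8/64 = 55/64 = 0.859375.
Kraft's inequality requires Σ ≤ 1; here Σ = 0.859375 ≤ 1, so such a prefix code exists.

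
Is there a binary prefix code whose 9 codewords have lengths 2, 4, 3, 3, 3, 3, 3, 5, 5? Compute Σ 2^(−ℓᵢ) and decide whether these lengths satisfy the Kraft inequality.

1; yes

With common denominator 2^5 = 32: Σ 2^(−ℓᵢ) = 8/32 + 2/32 + 4/32 + 4/32 + 4/32 + 4/32 + 4/32 + 1/32 + 1/32 = 32/32 = 1.
Kraft's inequality requires Σ ≤ 1; here Σ = 1 ≤ 1, so such a prefix code exists.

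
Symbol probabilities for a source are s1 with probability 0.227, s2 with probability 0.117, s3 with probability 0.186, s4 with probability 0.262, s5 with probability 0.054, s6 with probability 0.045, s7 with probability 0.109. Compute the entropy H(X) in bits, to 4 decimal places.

2.5827 bits

H = −Σ pᵢ log₂ pᵢ.
−0.227·log₂(0.227) = 0.4856
−0.117·log₂(0.117) = 0.3622
−0.186·log₂(0.186) = 0.4514
−0.262·log₂(0.262) = 0.5063
−0.054·log₂(0.054) = 0.2274
−0.045·log₂(0.045) = 0.2013
−0.109·log₂(0.109) = 0.3485
Sum ≈ 2.5827 → 2.5827 bits.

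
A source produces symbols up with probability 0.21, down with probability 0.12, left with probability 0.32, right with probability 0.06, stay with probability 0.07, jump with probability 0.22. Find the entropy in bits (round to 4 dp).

2.3586 bits

H = −Σ pᵢ log₂ pᵢ.
−0.21·log₂(0.21) = 0.4728
−0.12·log₂(0.12) = 0.3671
−0.32·log₂(0.32) = 0.5260
−0.06·log₂(0.06) = 0.2435
−0.07·log₂(0.07) = 0.2686
−0.22·log₂(0.22) = 0.4806
Sum ≈ 2.3586 → 2.3586 bits.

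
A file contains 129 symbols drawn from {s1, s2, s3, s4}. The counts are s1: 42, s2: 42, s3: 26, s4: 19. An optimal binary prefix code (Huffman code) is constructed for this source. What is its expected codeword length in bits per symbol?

Probabilities are the counts divided by 129.
Repeatedly combine the two least-probable nodes; the expected code length is the sum of the merged weights.
merge 19/129 + 26/129 → 15/43
merge 14/43 + 14/43 → 28/43
merge 15/43 + 28/43 → 1
L = 15/43 + 28/43 + 1 = 2 bits/symbol.

2 bits/symbol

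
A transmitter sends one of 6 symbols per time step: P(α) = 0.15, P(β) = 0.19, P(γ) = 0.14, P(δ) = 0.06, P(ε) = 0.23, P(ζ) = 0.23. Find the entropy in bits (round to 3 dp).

H = −Σ pᵢ log₂ pᵢ.
−0.15·log₂(0.15) = 0.4105
−0.19·log₂(0.19) = 0.4552
−0.14·log₂(0.14) = 0.3971
−0.06·log₂(0.06) = 0.2435
−0.23·log₂(0.23) = 0.4877
−0.23·log₂(0.23) = 0.4877
Sum ≈ 2.4818 → 2.482 bits.

2.482 bits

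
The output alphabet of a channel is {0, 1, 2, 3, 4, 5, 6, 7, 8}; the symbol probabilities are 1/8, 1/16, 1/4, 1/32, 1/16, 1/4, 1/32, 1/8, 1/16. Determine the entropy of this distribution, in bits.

2.8125 bits

Each probability is a power of 1/2, so log₂(1/p) is an integer.
H = Σ p·log₂(1/p) = 1/8·3 + 1/16·4 + 1/4·2 + 1/32·5 + 1/16·4 + 1/4·2 + 1/32·5 + 1/8·3 + 1/16·4 = 2.8125 bits.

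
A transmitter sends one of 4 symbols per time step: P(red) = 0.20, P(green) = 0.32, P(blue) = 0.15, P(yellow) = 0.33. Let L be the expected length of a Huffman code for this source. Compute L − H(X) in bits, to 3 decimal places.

0.071 bits

Entropy H = −Σ p log₂ p ≈ 1.9288 bits.
Huffman merges: 3/20+1/5→7/20; 8/25+33/100→13/20; 7/20+13/20→1. L = 2 ≈ 2.0000.
L − H = 2.0000 − 1.9288 = 0.071 bits.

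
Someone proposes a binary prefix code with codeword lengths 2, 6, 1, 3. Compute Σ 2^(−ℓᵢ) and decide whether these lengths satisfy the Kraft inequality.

With common denominator 2^6 = 64: Σ 2^(−ℓᵢ) = 16/64 + 1/64 + 32/64 + 8/64 = 57/64 = 0.890625.
Kraft's inequality requires Σ ≤ 1; here Σ = 0.890625 ≤ 1, so such a prefix code exists.

0.890625; yes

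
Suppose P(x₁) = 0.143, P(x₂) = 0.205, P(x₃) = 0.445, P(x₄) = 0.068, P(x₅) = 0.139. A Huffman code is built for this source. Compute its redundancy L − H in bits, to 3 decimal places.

Entropy H = −Σ p log₂ p ≈ 2.0492 bits.
Huffman merges: 17/250+139/1000→207/1000; 143/1000+41/200→87/250; 207/1000+87/250→111/200; 89/200+111/200→1. L = 211/100 ≈ 2.1100.
L − H = 2.1100 − 2.0492 = 0.061 bits.

0.061 bits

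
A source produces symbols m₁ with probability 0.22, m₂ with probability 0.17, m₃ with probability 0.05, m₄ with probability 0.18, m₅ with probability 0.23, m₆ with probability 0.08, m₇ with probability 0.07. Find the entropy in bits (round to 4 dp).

H = −Σ pᵢ log₂ pᵢ.
−0.22·log₂(0.22) = 0.4806
−0.17·log₂(0.17) = 0.4346
−0.05·log₂(0.05) = 0.2161
−0.18·log₂(0.18) = 0.4453
−0.23·log₂(0.23) = 0.4877
−0.08·log₂(0.08) = 0.2915
−0.07·log₂(0.07) = 0.2686
Sum ≈ 2.6243 → 2.6243 bits.

2.6243 bits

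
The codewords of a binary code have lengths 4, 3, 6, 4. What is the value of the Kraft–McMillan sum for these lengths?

0.265625

With common denominator 2^6 = 64: Σ 2^(−ℓᵢ) = 4/64 + 8/64 + 1/64 + 4/64 = 17/64 = 0.265625.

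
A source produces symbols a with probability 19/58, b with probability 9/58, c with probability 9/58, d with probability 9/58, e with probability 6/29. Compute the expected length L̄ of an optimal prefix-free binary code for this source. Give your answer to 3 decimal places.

2.310 bits/symbol

Repeatedly combine the two least-probable nodes; the expected code length is the sum of the merged weights.
merge 9/58 + 9/58 → 9/29
merge 9/58 + 6/29 → 21/58
merge 9/29 + 19/58 → 37/58
merge 21/58 + 37/58 → 1
L = 9/29 + 21/58 + 37/58 + 1 = 67/29 ≈ 2.310 bits/symbol.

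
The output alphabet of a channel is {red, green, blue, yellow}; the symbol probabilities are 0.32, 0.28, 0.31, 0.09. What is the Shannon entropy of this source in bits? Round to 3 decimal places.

1.877 bits

H = −Σ pᵢ log₂ pᵢ.
−0.32·log₂(0.32) = 0.5260
−0.28·log₂(0.28) = 0.5142
−0.31·log₂(0.31) = 0.5238
−0.09·log₂(0.09) = 0.3127
Sum ≈ 1.8767 → 1.877 bits.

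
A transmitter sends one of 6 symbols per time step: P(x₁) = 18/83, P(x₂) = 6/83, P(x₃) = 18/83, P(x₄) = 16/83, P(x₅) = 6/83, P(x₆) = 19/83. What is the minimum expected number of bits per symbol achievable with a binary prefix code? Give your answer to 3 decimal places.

Repeatedly combine the two least-probable nodes; the expected code length is the sum of the merged weights.
merge 6/83 + 6/83 → 12/83
merge 12/83 + 16/83 → 28/83
merge 18/83 + 18/83 → 36/83
merge 19/83 + 28/83 → 47/83
merge 36/83 + 47/83 → 1
L = 12/83 + 28/83 + 36/83 + 47/83 + 1 = 206/83 ≈ 2.482 bits/symbol.

2.482 bits/symbol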